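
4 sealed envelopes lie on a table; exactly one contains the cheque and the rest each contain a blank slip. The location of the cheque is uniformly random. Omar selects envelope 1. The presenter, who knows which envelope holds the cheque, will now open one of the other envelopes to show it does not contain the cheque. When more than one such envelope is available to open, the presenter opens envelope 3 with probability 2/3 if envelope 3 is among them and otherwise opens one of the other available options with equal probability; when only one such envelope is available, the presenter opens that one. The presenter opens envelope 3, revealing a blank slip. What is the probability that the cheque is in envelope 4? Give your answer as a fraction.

Apply Bayes' rule, conditioning on where the cheque actually is.
If it is in any of envelopes 1, 2, and 4 (prior 1/4 each): envelope 3 is available, opened with probability 2/3; weight (1/4)·(2/3) = 1/6 each.
If it is in envelope 3 (prior 1/4): the presenter opened envelope 3, so this case is ruled out; weight (1/4)·0 = 0.
The weights sum to 1/2.
So P(the cheque in envelope 4 | the presenter opened envelope 3) = (1/6) / (1/2) = 1/3.

1/3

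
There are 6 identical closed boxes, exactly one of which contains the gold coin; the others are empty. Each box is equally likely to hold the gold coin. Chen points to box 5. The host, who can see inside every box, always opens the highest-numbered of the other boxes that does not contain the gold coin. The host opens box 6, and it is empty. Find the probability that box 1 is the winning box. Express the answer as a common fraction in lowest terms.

Apply Bayes' rule, conditioning on where the gold coin actually is.
If it is in any of boxes 1, 2, 3, 4, and 5 (prior 1/6 each): box 6 is the highest-numbered option available, probability 1; weight (1/6)·1 = 1/6 each.
If it is in box 6 (prior 1/6): the host opened box 6, so this case is ruled out; weight (1/6)·0 = 0.
The weights sum to 5/6.
So P(the gold coin in box 1 | the host opened box 6) = (1/6) / (5/6) = 1/5.

1/5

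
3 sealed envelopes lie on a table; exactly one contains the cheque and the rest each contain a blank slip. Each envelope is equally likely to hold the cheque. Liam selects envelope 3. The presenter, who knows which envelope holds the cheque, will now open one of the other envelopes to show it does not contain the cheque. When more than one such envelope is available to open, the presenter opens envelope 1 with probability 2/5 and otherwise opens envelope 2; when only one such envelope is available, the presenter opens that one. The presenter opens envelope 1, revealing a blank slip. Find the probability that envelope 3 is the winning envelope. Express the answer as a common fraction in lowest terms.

Consider each possible location of the cheque in turn.
If it is in envelope 1 (prior 1/3): the presenter opened envelope 1, so this case is ruled out; weight (1/3)·0 = 0.
If it is in envelope 2 (prior 1/3): only envelope 1 is available, probability 1; weight (1/3)·1 = 1/3.
If it is in envelope 3 (prior 1/3): envelope 1 is available, opened with probability 2/5; weight (1/3)·(2/5) = 2/15.
The weights sum to 7/15.
So P(the cheque in envelope 3 | the presenter opened envelope 1) = (2/15) / (7/15) = 2/7.

2/7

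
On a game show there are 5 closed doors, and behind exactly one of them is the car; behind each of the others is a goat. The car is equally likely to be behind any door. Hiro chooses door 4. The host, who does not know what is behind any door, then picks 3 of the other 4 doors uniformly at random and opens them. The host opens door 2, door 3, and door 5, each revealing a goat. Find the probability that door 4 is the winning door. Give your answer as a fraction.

Condition on the true location of the car.
If it is behind either of doors 1 and 4 (prior 1/5 each): the host picks exactly this set with probability 1/4 regardless, and none is the prize; weight (1/5)·(1/4) = 1/20 each.
If it is behind any of doors 2, 3, and 5 (prior 1/5 each): that door was opened and seen not to hold the prize — ruled out; weight (1/5)·0 = 0 each.
The weights sum to 1/10.
So P(the car behind door 4 | the host opened door 2, door 3, and door 5) = (1/20) / (1/10) = 1/2.

1/2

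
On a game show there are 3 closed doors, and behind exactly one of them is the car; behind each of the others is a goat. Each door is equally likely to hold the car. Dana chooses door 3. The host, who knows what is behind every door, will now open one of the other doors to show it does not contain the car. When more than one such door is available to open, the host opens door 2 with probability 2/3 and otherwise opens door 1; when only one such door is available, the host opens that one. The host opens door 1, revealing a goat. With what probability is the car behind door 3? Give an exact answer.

Consider each possible location of the car in turn.
If it is behind door 1 (prior 1/3): the host opened door 1, so this case is ruled out; weight (1/3)·0 = 0.
If it is behind door 2 (prior 1/3): only door 1 is available, probability 1; weight (1/3)·1 = 1/3.
If it is behind door 3 (prior 1/3): door 2 is available but not opened, probability 1/3; weight (1/3)·(1/3) = 1/9.
The weights sum to 4/9.
So P(the car behind door 3 | the host opened door 1) = (1/9) / (4/9) = 1/4.

1/4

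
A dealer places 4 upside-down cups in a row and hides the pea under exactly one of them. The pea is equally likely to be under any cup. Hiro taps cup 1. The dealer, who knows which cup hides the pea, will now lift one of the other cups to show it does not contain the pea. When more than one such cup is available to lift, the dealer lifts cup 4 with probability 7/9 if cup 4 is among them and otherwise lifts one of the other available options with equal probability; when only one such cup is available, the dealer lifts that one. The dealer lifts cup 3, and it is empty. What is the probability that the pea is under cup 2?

Apply Bayes' rule, conditioning on where the pea actually is.
If it is under cup 1 (prior 1/4): cup 4 is available but not opened; cup 3 gets probability (1 − 7/9)/2 = 1/9; weight (1/4)·(1/9) = 1/36.
If it is under cup 2 (prior 1/4): cup 4 is available but not opened, probability 2/9; weight (1/4)·(2/9) = 1/18.
If it is under cup 3 (prior 1/4): the dealer opened cup 3, so this case is ruled out; weight (1/4)·0 = 0.
If it is under cup 4 (prior 1/4): cup 4 holds the prize so is unavailable; the dealer chooses uniformly among the 2 others, probability 1/2; weight (1/4)·(1/2) = 1/8.
The weights sum to 5/24.
So P(the pea under cup 2 | the dealer opened cup 3) = (1/18) / (5/24) = 4/15.

4/15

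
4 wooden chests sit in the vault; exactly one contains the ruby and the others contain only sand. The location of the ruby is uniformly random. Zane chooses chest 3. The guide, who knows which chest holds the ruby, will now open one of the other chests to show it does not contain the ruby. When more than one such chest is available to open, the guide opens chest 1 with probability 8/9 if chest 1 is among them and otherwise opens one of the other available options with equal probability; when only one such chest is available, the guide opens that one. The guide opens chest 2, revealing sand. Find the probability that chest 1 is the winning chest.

Consider each possible location of the ruby in turn.
If it is in chest 1 (prior 1/4): chest 1 holds the prize so is unavailable; the guide chooses uniformly among the 2 others, probability 1/2; weight (1/4)·(1/2) = 1/8.
If it is in chest 2 (prior 1/4): the guide opened chest 2, so this case is ruled out; weight (1/4)·0 = 0.
If it is in chest 3 (prior 1/4): chest 1 is available but not opened; chest 2 gets probability (1 − 8/9)/2 = 1/18; weight (1/4)·(1/18) = 1/72.
If it is in chest 4 (prior 1/4): chest 1 is available but not opened, probability 1/9; weight (1/4)·(1/9) = 1/36.
The weights sum to 1/6.
So P(the ruby in chest 1 | the guide opened chest 2) = (1/8) / (1/6) = 3/4.

3/4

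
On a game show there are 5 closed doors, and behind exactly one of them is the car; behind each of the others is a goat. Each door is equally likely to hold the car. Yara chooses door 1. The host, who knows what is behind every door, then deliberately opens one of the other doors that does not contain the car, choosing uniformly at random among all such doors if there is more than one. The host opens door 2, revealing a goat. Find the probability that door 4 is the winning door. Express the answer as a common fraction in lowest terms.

4/15

Consider each possible location of the car in turn.
If it is behind door 1 (prior 1/5): the host has 4 equally likely choices, so probability 1/4; weight (1/5)·(1/4) = 1/20.
If it is behind door 2 (prior 1/5): the host opened door 2, so this case is ruled out; weight (1/5)·0 = 0.
If it is behind any of doors 3, 4, and 5 (prior 1/5 each): the host has 3 equally likely choices, so probability 1/3; weight (1/5)·(1/3) = 1/15 each.
The weights sum to 1/4.
So P(the car behind door 4 | the host opened door 2) = (1/15) / (1/4) = 4/15.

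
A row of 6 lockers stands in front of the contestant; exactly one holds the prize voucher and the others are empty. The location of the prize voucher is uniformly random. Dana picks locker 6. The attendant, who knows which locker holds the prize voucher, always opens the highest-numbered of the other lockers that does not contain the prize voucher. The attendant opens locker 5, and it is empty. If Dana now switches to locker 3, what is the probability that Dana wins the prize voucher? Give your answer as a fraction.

1/5

Condition on the true location of the prize voucher.
If it is in any of lockers 1, 2, 3, 4, and 6 (prior 1/6 each): locker 5 is the highest-numbered option available, probability 1; weight (1/6)·1 = 1/6 each.
If it is in locker 5 (prior 1/6): the attendant opened locker 5, so this case is ruled out; weight (1/6)·0 = 0.
The weights sum to 5/6.
So P(the prize voucher in locker 3 | the attendant opened locker 5) = (1/6) / (5/6) = 1/5.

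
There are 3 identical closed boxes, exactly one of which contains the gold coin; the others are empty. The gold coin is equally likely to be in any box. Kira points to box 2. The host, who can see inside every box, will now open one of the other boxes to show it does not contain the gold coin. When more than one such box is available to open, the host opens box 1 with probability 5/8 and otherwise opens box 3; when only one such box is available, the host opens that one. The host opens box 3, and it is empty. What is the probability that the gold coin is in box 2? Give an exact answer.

Condition on the true location of the gold coin.
If it is in box 1 (prior 1/3): only box 3 is available, probability 1; weight (1/3)·1 = 1/3.
If it is in box 2 (prior 1/3): box 1 is available but not opened, probability 3/8; weight (1/3)·(3/8) = 1/8.
If it is in box 3 (prior 1/3): the host opened box 3, so this case is ruled out; weight (1/3)·0 = 0.
The weights sum to 11/24.
So P(the gold coin in box 2 | the host opened box 3) = (1/8) / (11/24) = 3/11.

3/11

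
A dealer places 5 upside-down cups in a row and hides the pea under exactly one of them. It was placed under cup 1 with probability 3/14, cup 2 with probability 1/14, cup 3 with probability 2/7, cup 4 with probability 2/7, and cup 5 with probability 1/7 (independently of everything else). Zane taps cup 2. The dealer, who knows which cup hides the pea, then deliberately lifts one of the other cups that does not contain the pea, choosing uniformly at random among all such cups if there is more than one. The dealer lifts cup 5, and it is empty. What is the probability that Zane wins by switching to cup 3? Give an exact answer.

Condition on the true location of the pea.
If it is under cup 1 (prior 3/14): the dealer has 3 equally likely choices, so probability 1/3; weight (3/14)·(1/3) = 1/14.
If it is under cup 2 (prior 1/14): the dealer has 4 equally likely choices, so probability 1/4; weight (1/14)·(1/4) = 1/56.
If it is under either of cups 3 and 4 (prior 2/7 each): the dealer has 3 equally likely choices, so probability 1/3; weight (2/7)·(1/3) = 2/21 each.
If it is under cup 5 (prior 1/7): the dealer opened cup 5, so this case is ruled out; weight (1/7)·0 = 0.
The weights sum to 47/168.
So P(the pea under cup 3 | the dealer opened cup 5) = (2/21) / (47/168) = 16/47.

16/47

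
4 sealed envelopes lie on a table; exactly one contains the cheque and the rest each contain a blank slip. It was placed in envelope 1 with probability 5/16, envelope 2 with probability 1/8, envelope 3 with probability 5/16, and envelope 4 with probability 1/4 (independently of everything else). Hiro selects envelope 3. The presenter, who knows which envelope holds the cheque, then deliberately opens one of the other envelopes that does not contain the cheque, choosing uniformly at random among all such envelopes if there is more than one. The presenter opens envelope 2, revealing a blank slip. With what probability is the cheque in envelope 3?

10/37

Consider each possible location of the cheque in turn.
If it is in envelope 1 (prior 5/16): the presenter has 2 equally likely choices, so probability 1/2; weight (5/16)·(1/2) = 5/32.
If it is in envelope 2 (prior 1/8): the presenter opened envelope 2, so this case is ruled out; weight (1/8)·0 = 0.
If it is in envelope 3 (prior 5/16): the presenter has 3 equally likely choices, so probability 1/3; weight (5/16)·(1/3) = 5/48.
If it is in envelope 4 (prior 1/4): the presenter has 2 equally likely choices, so probability 1/2; weight (1/4)·(1/2) = 1/8.
The weights sum to 37/96.
So P(the cheque in envelope 3 | the presenter opened envelope 2) = (5/48) / (37/96) = 10/37.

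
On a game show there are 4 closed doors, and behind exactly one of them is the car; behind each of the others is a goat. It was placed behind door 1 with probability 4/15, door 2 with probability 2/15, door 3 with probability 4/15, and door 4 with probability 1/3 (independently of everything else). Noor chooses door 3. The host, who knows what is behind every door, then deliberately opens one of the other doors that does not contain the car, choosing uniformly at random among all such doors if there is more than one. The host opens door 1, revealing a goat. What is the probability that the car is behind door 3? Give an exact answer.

8/29

Consider each possible location of the car in turn.
If it is behind door 1 (prior 4/15): the host opened door 1, so this case is ruled out; weight (4/15)·0 = 0.
If it is behind door 2 (prior 2/15): the host has 2 equally likely choices, so probability 1/2; weight (2/15)·(1/2) = 1/15.
If it is behind door 3 (prior 4/15): the host has 3 equally likely choices, so probability 1/3; weight (4/15)·(1/3) = 4/45.
If it is behind door 4 (prior 1/3): the host has 2 equally likely choices, so probability 1/2; weight (1/3)·(1/2) = 1/6.
The weights sum to 29/90.
So P(the car behind door 3 | the host opened door 1) = (4/45) / (29/90) = 8/29.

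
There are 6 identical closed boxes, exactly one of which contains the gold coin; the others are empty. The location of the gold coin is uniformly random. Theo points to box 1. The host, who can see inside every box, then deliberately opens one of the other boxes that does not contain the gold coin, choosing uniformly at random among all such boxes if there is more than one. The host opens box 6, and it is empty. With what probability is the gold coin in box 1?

1/6

Condition on the true location of the gold coin.
If it is in box 1 (prior 1/6): the host has 5 equally likely choices, so probability 1/5; weight (1/6)·(1/5) = 1/30.
If it is in any of boxes 2, 3, 4, and 5 (prior 1/6 each): the host has 4 equally likely choices, so probability 1/4; weight (1/6)·(1/4) = 1/24 each.
If it is in box 6 (prior 1/6): the host opened box 6, so this case is ruled out; weight (1/6)·0 = 0.
The weights sum to 1/5.
So P(the gold coin in box 1 | the host opened box 6) = (1/30) / (1/5) = 1/6.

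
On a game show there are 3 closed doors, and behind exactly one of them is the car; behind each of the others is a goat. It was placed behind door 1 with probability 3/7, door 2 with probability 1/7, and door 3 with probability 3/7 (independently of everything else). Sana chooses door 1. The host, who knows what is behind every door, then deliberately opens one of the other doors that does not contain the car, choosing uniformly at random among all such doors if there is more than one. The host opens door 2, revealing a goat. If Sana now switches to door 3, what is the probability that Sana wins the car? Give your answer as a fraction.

Consider each possible location of the car in turn.
If it is behind door 1 (prior 3/7): the host has 2 equally likely choices, so probability 1/2; weight (3/7)·(1/2) = 3/14.
If it is behind door 2 (prior 1/7): the host opened door 2, so this case is ruled out; weight (1/7)·0 = 0.
If it is behind door 3 (prior 3/7): the host has no choice, probability 1; weight (3/7)·1 = 3/7.
The weights sum to 9/14.
So P(the car behind door 3 | the host opened door 2) = (3/7) / (9/14) = 2/3.

2/3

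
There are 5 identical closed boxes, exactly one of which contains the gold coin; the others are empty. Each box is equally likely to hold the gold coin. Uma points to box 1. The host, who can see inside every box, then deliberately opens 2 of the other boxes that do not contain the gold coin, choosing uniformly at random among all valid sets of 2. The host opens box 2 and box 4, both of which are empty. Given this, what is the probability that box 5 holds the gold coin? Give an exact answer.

2/5

Condition on the true location of the gold coin.
If it is in box 1 (prior 1/5): the host has 6 equally likely choices, so probability 1/6; weight (1/5)·(1/6) = 1/30.
If it is in either of boxes 2 and 4 (prior 1/5 each): that box was opened and seen not to hold the prize — ruled out; weight (1/5)·0 = 0 each.
If it is in either of boxes 3 and 5 (prior 1/5 each): the host has 3 equally likely choices, so probability 1/3; weight (1/5)·(1/3) = 1/15 each.
The weights sum to 1/6.
So P(the gold coin in box 5 | the host opened box 2 and box 4) = (1/15) / (1/6) = 2/5.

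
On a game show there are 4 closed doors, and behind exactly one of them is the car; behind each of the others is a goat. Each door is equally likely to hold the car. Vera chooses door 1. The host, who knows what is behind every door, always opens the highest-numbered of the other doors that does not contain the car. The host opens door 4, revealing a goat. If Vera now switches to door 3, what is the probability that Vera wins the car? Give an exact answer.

1/3

Condition on the true location of the car.
If it is behind any of doors 1, 2, and 3 (prior 1/4 each): door 4 is the highest-numbered option available, probability 1; weight (1/4)·1 = 1/4 each.
If it is behind door 4 (prior 1/4): the host opened door 4, so this case is ruled out; weight (1/4)·0 = 0.
The weights sum to 3/4.
So P(the car behind door 3 | the host opened door 4) = (1/4) / (3/4) = 1/3.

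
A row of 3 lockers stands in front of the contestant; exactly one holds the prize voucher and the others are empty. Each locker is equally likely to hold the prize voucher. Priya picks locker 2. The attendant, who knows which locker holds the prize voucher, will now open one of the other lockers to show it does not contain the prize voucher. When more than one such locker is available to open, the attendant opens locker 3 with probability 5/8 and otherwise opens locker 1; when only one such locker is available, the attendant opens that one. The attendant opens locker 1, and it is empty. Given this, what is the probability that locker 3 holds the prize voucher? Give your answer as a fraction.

8/11

Condition on the true location of the prize voucher.
If it is in locker 1 (prior 1/3): the attendant opened locker 1, so this case is ruled out; weight (1/3)·0 = 0.
If it is in locker 2 (prior 1/3): locker 3 is available but not opened, probability 3/8; weight (1/3)·(3/8) = 1/8.
If it is in locker 3 (prior 1/3): only locker 1 is available, probability 1; weight (1/3)·1 = 1/3.
The weights sum to 11/24.
So P(the prize voucher in locker 3 | the attendant opened locker 1) = (1/3) / (11/24) = 8/11.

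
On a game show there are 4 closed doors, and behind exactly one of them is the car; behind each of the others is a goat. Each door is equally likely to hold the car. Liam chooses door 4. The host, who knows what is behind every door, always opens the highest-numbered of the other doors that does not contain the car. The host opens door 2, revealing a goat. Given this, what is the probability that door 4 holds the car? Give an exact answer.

Condition on the true location of the car.
If it is behind either of doors 1 and 4 (prior 1/4 each): the host would have opened door 3 instead, probability 0; weight (1/4)·0 = 0 each.
If it is behind door 2 (prior 1/4): the host opened door 2, so this case is ruled out; weight (1/4)·0 = 0.
If it is behind door 3 (prior 1/4): door 2 is the highest-numbered option available, probability 1; weight (1/4)·1 = 1/4.
The weights sum to 1/4.
So P(the car behind door 4 | the host opened door 2) = 0 / (1/4) = 0.

0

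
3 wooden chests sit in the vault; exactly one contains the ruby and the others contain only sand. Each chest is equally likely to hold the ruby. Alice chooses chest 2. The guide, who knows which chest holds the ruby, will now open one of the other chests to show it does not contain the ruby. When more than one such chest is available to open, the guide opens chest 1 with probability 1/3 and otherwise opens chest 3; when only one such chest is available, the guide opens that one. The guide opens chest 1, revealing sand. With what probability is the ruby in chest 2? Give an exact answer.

1/4

Consider each possible location of the ruby in turn.
If it is in chest 1 (prior 1/3): the guide opened chest 1, so this case is ruled out; weight (1/3)·0 = 0.
If it is in chest 2 (prior 1/3): chest 1 is available, opened with probability 1/3; weight (1/3)·(1/3) = 1/9.
If it is in chest 3 (prior 1/3): only chest 1 is available, probability 1; weight (1/3)·1 = 1/3.
The weights sum to 4/9.
So P(the ruby in chest 2 | the guide opened chest 1) = (1/9) / (4/9) = 1/4.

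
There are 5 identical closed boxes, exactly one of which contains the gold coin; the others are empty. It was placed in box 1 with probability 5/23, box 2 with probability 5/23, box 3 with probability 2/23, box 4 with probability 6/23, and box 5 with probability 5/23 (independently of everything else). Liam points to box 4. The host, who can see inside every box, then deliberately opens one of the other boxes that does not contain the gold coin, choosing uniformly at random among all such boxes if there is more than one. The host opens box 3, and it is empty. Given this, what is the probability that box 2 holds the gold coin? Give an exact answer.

10/39

Consider each possible location of the gold coin in turn.
If it is in any of boxes 1, 2, and 5 (prior 5/23 each): the host has 3 equally likely choices, so probability 1/3; weight (5/23)·(1/3) = 5/69 each.
If it is in box 3 (prior 2/23): the host opened box 3, so this case is ruled out; weight (2/23)·0 = 0.
If it is in box 4 (prior 6/23): the host has 4 equally likely choices, so probability 1/4; weight (6/23)·(1/4) = 3/46.
The weights sum to 13/46.
So P(the gold coin in box 2 | the host opened box 3) = (5/69) / (13/46) = 10/39.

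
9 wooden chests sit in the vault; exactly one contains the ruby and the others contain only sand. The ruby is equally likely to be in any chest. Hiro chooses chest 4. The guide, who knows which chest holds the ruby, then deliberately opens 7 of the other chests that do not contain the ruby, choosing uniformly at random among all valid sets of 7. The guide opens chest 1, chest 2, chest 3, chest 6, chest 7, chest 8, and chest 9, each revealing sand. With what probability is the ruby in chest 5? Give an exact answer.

Condition on the true location of the ruby.
If it is in any of chests 1, 2, 3, 6, 7, 8, and 9 (prior 1/9 each): that chest was opened and seen not to hold the prize — ruled out; weight (1/9)·0 = 0 each.
If it is in chest 4 (prior 1/9): the guide has 8 equally likely choices, so probability 1/8; weight (1/9)·(1/8) = 1/72.
If it is in chest 5 (prior 1/9): the guide has no choice, probability 1; weight (1/9)·1 = 1/9.
The weights sum to 1/8.
So P(the ruby in chest 5 | the guide opened chest 1, chest 2, chest 3, chest 6, chest 7, chest 8, and chest 9) = (1/9) / (1/8) = 8/9.

8/9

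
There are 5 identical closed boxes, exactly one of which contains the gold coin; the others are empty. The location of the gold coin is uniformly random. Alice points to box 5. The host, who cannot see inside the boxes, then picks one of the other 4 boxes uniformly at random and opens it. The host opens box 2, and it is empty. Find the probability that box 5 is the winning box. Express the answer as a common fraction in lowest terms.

Because the host chose which box to open without knowing where the gold coin is, the choice is independent of the prize location. Learning that box 2 does not hold the gold coin simply rules out that one location and leaves the remaining 4 boxes still equally likely by symmetry.
So P(the gold coin in box 5) = 1/4.

1/4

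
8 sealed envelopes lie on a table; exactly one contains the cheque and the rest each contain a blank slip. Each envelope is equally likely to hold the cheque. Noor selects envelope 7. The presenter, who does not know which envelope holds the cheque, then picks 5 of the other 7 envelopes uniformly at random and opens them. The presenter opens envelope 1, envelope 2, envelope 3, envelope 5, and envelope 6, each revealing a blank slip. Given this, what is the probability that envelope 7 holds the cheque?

Because the presenter chose which envelopes to open without knowing where the cheque is, the choice is independent of the prize location. Learning that none of the 5 opened envelopes holds the cheque simply rules out those 5 locations and leaves the remaining 3 envelopes still equally likely by symmetry.
So P(the cheque in envelope 7) = 1/3.

1/3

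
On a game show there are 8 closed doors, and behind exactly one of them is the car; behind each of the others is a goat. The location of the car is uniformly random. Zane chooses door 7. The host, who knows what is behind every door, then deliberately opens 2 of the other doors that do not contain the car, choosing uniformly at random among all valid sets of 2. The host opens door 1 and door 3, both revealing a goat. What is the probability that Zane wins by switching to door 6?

Apply Bayes' rule, conditioning on where the car actually is.
If it is behind either of doors 1 and 3 (prior 1/8 each): that door was opened and seen not to hold the prize — ruled out; weight (1/8)·0 = 0 each.
If it is behind any of doors 2, 4, 5, 6, and 8 (prior 1/8 each): the host has 15 equally likely choices, so probability 1/15; weight (1/8)·(1/15) = 1/120 each.
If it is behind door 7 (prior 1/8): the host has 21 equally likely choices, so probability 1/21; weight (1/8)·(1/21) = 1/168.
The weights sum to 1/21.
So P(the car behind door 6 | the host opened door 1 and door 3) = (1/120) / (1/21) = 7/40.

7/40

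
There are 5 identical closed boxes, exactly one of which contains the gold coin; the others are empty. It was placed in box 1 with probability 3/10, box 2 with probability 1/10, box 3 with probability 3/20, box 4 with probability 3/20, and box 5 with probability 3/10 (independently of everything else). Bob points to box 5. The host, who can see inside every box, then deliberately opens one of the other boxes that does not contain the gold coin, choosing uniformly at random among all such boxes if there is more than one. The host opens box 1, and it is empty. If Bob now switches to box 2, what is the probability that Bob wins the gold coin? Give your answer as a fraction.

4/25

Consider each possible location of the gold coin in turn.
If it is in box 1 (prior 3/10): the host opened box 1, so this case is ruled out; weight (3/10)·0 = 0.
If it is in box 2 (prior 1/10): the host has 3 equally likely choices, so probability 1/3; weight (1/10)·(1/3) = 1/30.
If it is in either of boxes 3 and 4 (prior 3/20 each): the host has 3 equally likely choices, so probability 1/3; weight (3/20)·(1/3) = 1/20 each.
If it is in box 5 (prior 3/10): the host has 4 equally likely choices, so probability 1/4; weight (3/10)·(1/4) = 3/40.
The weights sum to 5/24.
So P(the gold coin in box 2 | the host opened box 1) = (1/30) / (5/24) = 4/25.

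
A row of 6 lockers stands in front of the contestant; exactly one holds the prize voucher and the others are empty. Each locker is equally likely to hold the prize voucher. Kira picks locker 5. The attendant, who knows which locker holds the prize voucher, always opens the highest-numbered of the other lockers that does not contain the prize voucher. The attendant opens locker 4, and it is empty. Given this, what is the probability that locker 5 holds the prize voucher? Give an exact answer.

Condition on the true location of the prize voucher.
If it is in any of lockers 1, 2, 3, and 5 (prior 1/6 each): the attendant would have opened locker 6 instead, probability 0; weight (1/6)·0 = 0 each.
If it is in locker 4 (prior 1/6): the attendant opened locker 4, so this case is ruled out; weight (1/6)·0 = 0.
If it is in locker 6 (prior 1/6): locker 4 is the highest-numbered option available, probability 1; weight (1/6)·1 = 1/6.
The weights sum to 1/6.
So P(the prize voucher in locker 5 | the attendant opened locker 4) = 0 / (1/6) = 0.

0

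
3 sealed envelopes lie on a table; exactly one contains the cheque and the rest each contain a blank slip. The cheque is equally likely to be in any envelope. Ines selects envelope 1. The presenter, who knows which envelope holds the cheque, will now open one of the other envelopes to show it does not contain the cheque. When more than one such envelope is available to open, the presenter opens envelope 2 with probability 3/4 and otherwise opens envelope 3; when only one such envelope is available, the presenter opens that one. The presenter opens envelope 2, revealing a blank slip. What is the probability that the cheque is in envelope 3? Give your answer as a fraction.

4/7

Apply Bayes' rule, conditioning on where the cheque actually is.
If it is in envelope 1 (prior 1/3): envelope 2 is available, opened with probability 3/4; weight (1/3)·(3/4) = 1/4.
If it is in envelope 2 (prior 1/3): the presenter opened envelope 2, so this case is ruled out; weight (1/3)·0 = 0.
If it is in envelope 3 (prior 1/3): only envelope 2 is available, probability 1; weight (1/3)·1 = 1/3.
The weights sum to 7/12.
So P(the cheque in envelope 3 | the presenter opened envelope 2) = (1/3) / (7/12) = 4/7.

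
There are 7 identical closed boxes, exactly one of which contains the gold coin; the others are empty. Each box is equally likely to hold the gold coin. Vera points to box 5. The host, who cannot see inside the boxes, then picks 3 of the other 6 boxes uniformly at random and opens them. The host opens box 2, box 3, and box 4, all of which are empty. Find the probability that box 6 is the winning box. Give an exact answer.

1/4

Consider each possible location of the gold coin in turn.
If it is in any of boxes 1, 5, 6, and 7 (prior 1/7 each): the host picks exactly this set with probability 1/20 regardless, and none is the prize; weight (1/7)·(1/20) = 1/140 each.
If it is in any of boxes 2, 3, and 4 (prior 1/7 each): that box was opened and seen not to hold the prize — ruled out; weight (1/7)·0 = 0 each.
The weights sum to 1/35.
So P(the gold coin in box 6 | the host opened box 2, box 3, and box 4) = (1/140) / (1/35) = 1/4.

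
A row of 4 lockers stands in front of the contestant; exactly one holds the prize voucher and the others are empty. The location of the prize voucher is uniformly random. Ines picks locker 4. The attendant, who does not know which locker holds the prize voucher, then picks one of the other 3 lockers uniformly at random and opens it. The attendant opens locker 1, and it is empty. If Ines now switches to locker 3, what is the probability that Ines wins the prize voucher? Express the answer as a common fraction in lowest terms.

Consider each possible location of the prize voucher in turn.
If it is in locker 1 (prior 1/4): the attendant opened locker 1, so this case is ruled out; weight (1/4)·0 = 0.
If it is in any of lockers 2, 3, and 4 (prior 1/4 each): the attendant picks locker 1 with probability 1/3 regardless, and it is not the prize; weight (1/4)·(1/3) = 1/12 each.
The weights sum to 1/4.
So P(the prize voucher in locker 3 | the attendant opened locker 1) = (1/12) / (1/4) = 1/3.

1/3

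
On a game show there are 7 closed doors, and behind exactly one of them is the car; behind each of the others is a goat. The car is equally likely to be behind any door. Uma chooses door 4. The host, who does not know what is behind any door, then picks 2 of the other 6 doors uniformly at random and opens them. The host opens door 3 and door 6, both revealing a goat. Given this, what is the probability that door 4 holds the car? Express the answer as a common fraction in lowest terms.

Consider each possible location of the car in turn.
If it is behind any of doors 1, 2, 4, 5, and 7 (prior 1/7 each): the host picks exactly this set with probability 1/15 regardless, and none is the prize; weight (1/7)·(1/15) = 1/105 each.
If it is behind either of doors 3 and 6 (prior 1/7 each): that door was opened and seen not to hold the prize — ruled out; weight (1/7)·0 = 0 each.
The weights sum to 1/21.
So P(the car behind door 4 | the host opened door 3 and door 6) = (1/105) / (1/21) = 1/5.

1/5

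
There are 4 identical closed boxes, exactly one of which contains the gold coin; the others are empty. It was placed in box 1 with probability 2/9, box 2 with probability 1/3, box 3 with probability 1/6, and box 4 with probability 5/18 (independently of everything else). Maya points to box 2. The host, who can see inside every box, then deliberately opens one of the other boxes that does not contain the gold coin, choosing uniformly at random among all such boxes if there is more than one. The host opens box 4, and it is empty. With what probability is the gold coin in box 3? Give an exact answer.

Apply Bayes' rule, conditioning on where the gold coin actually is.
If it is in box 1 (prior 2/9): the host has 2 equally likely choices, so probability 1/2; weight (2/9)·(1/2) = 1/9.
If it is in box 2 (prior 1/3): the host has 3 equally likely choices, so probability 1/3; weight (1/3)·(1/3) = 1/9.
If it is in box 3 (prior 1/6): the host has 2 equally likely choices, so probability 1/2; weight (1/6)·(1/2) = 1/12.
If it is in box 4 (prior 5/18): the host opened box 4, so this case is ruled out; weight (5/18)·0 = 0.
The weights sum to 11/36.
So P(the gold coin in box 3 | the host opened box 4) = (1/12) / (11/36) = 3/11.

3/11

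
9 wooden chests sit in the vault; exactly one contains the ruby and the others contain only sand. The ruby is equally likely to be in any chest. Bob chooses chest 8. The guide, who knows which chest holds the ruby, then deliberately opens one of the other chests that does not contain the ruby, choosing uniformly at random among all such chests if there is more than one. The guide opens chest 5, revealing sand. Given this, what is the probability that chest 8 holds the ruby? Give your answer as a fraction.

1/9

Condition on the true location of the ruby.
If it is in any of chests 1, 2, 3, 4, 6, 7, and 9 (prior 1/9 each): the guide has 7 equally likely choices, so probability 1/7; weight (1/9)·(1/7) = 1/63 each.
If it is in chest 5 (prior 1/9): the guide opened chest 5, so this case is ruled out; weight (1/9)·0 = 0.
If it is in chest 8 (prior 1/9): the guide has 8 equally likely choices, so probability 1/8; weight (1/9)·(1/8) = 1/72.
The weights sum to 1/8.
So P(the ruby in chest 8 | the guide opened chest 5) = (1/72) / (1/8) = 1/9.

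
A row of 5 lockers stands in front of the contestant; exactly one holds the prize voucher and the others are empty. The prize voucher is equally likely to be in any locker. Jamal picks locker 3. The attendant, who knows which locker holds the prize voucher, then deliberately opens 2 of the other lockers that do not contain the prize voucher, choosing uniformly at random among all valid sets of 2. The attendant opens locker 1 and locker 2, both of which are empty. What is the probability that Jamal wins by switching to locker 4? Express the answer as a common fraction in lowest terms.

2/5

Apply Bayes' rule, conditioning on where the prize voucher actually is.
If it is in either of lockers 1 and 2 (prior 1/5 each): that locker was opened and seen not to hold the prize — ruled out; weight (1/5)·0 = 0 each.
If it is in locker 3 (prior 1/5): the attendant has 6 equally likely choices, so probability 1/6; weight (1/5)·(1/6) = 1/30.
If it is in either of lockers 4 and 5 (prior 1/5 each): the attendant has 3 equally likely choices, so probability 1/3; weight (1/5)·(1/3) = 1/15 each.
The weights sum to 1/6.
So P(the prize voucher in locker 4 | the attendant opened locker 1 and locker 2) = (1/15) / (1/6) = 2/5.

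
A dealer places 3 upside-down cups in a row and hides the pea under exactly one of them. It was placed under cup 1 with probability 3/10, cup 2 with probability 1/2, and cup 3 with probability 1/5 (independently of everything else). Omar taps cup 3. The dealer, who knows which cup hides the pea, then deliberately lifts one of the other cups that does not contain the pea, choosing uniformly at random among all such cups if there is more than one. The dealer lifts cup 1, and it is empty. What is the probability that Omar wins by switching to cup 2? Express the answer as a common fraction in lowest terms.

5/6

Consider each possible location of the pea in turn.
If it is under cup 1 (prior 3/10): the dealer opened cup 1, so this case is ruled out; weight (3/10)·0 = 0.
If it is under cup 2 (prior 1/2): the dealer has no choice, probability 1; weight (1/2)·1 = 1/2.
If it is under cup 3 (prior 1/5): the dealer has 2 equally likely choices, so probability 1/2; weight (1/5)·(1/2) = 1/10.
The weights sum to 3/5.
So P(the pea under cup 2 | the dealer opened cup 1) = (1/2) / (3/5) = 5/6.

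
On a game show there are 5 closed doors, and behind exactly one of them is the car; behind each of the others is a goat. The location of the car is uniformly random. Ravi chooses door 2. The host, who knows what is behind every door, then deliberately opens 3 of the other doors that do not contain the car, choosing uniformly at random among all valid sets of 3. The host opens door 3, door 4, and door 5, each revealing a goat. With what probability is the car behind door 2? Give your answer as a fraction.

1/5

Condition on the true location of the car.
If it is behind door 1 (prior 1/5): the host has no choice, probability 1; weight (1/5)·1 = 1/5.
If it is behind door 2 (prior 1/5): the host has 4 equally likely choices, so probability 1/4; weight (1/5)·(1/4) = 1/20.
If it is behind any of doors 3, 4, and 5 (prior 1/5 each): that door was opened and seen not to hold the prize — ruled out; weight (1/5)·0 = 0 each.
The weights sum to 1/4.
So P(the car behind door 2 | the host opened door 3, door 4, and door 5) = (1/20) / (1/4) = 1/5.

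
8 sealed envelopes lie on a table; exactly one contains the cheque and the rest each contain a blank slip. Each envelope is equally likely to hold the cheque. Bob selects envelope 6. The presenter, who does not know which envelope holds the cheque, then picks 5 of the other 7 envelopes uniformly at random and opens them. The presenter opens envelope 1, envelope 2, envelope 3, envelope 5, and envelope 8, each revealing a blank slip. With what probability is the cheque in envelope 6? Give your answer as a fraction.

1/3

Condition on the true location of the cheque.
If it is in any of envelopes 1, 2, 3, 5, and 8 (prior 1/8 each): that envelope was opened and seen not to hold the prize — ruled out; weight (1/8)·0 = 0 each.
If it is in any of envelopes 4, 6, and 7 (prior 1/8 each): the presenter picks exactly this set with probability 1/21 regardless, and none is the prize; weight (1/8)·(1/21) = 1/168 each.
The weights sum to 1/56.
So P(the cheque in envelope 6 | the presenter opened envelope 1, envelope 2, envelope 3, envelope 5, and envelope 8) = (1/168) / (1/56) = 1/3.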